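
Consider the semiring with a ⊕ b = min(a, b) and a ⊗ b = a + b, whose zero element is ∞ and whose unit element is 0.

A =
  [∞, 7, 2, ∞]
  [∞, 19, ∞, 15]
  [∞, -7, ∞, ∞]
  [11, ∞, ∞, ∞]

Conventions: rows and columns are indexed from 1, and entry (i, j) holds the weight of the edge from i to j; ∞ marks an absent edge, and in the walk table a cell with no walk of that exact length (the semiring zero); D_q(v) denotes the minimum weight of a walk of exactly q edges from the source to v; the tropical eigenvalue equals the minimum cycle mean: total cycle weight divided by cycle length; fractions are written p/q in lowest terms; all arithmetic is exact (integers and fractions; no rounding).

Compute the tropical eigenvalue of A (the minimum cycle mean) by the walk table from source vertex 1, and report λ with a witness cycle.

q=0: [0, ∞, ∞, ∞]
q=1: [∞, 7, 2, ∞]
q=2: [∞, -5, ∞, 22]
q=3: [33, 14, ∞, 10]
q=4: [21, 33, 35, 29]
Optimal cycle mean attained by: cycle 1->3->2->4->1, total 2 + (-7) + 15 + 11, length 4.
Answer: λ = 21/4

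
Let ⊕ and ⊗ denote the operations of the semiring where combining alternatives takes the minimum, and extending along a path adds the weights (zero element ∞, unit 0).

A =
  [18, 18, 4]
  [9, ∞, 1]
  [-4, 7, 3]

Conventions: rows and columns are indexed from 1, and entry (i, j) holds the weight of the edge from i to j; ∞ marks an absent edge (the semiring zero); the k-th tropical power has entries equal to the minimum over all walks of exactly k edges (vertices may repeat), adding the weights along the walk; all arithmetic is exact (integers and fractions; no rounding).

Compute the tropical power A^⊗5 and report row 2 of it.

A^⊗2:
  [0, 11, 7]
  [-3, 8, 4]
  [-1, 10, 0]
A^⊗3:
  [3, 14, 4]
  [0, 11, 1]
  [-4, 7, 3]
A^⊗4:
  [0, 11, 7]
  [-3, 8, 4]
  [-1, 10, 0]
A^⊗5:
  [3, 14, 4]
  [0, 11, 1]
  [-4, 7, 3]
Answer: row 2 of A^⊗5 = [0, 11, 1]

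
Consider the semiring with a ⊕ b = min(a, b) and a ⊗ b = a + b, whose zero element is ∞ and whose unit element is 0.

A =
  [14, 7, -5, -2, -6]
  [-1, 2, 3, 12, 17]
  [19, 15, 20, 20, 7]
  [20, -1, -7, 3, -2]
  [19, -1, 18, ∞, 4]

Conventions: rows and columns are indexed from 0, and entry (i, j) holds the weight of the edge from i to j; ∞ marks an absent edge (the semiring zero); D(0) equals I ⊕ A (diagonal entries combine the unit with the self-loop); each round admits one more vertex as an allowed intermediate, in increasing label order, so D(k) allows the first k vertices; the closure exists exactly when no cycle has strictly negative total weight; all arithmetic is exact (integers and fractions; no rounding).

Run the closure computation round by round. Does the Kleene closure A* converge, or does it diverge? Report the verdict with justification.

D(0):
  [0, 7, -5, -2, -6]
  [-1, 0, 3, 12, 17]
  [19, 15, 0, 20, 7]
  [20, -1, -7, 0, -2]
  [19, -1, 18, ∞, 0]
D(1):
  [0, 7, -5, -2, -6]
  [-1, 0, -6, -3, -7]
  [19, 15, 0, 17, 7]
  [20, -1, -7, 0, -2]
  [19, -1, 14, 17, 0]
Detection: at round 2, diagonal entry (3, 3) turns strictly negative.
Key observation: the cycle 3->1->0->3 has total weight (-1) + (-1) + (-2), which is strictly negative.
Answer: DIVERGES — negative cycle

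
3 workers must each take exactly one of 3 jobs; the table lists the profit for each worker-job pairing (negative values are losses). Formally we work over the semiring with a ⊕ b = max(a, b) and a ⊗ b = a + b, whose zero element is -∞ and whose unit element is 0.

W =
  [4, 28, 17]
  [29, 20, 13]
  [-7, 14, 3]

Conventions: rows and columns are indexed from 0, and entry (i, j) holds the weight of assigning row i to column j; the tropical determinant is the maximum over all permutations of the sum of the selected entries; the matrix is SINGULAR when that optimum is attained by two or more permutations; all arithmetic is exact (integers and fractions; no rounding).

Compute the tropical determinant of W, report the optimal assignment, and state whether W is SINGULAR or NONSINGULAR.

σ = (0, 1, 2): 4 + 20 + 3 = 27
σ = (0, 2, 1): 4 + 13 + 14 = 31
σ = (1, 0, 2): 28 + 29 + 3 = 60
σ = (1, 2, 0): 28 + 13 + (-7) = 34
σ = (2, 0, 1): 17 + 29 + 14 = 60
σ = (2, 1, 0): 17 + 20 + (-7) = 30
Optimal value attained by: σ = (1, 0, 2).
Answer: det⊕(W) = 60; verdict: SINGULAR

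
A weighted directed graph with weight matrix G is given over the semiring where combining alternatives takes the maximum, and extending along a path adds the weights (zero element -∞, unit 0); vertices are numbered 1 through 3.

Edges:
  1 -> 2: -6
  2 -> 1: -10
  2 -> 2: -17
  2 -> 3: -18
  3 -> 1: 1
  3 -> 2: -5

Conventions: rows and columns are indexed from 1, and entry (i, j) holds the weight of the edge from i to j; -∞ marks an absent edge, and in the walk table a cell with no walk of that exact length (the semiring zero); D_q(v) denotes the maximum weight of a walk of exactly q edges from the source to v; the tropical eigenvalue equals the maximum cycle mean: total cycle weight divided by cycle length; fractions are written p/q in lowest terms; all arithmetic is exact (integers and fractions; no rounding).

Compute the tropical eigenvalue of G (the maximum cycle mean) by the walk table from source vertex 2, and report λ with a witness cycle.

q=0: [-∞, 0, -∞]
q=1: [-10, -17, -18]
q=2: [-17, -16, -35]
q=3: [-26, -23, -34]
Optimal cycle mean attained by: cycle 1->2->3->1, total (-6) + (-18) + 1, length 3.
Answer: λ = -23/3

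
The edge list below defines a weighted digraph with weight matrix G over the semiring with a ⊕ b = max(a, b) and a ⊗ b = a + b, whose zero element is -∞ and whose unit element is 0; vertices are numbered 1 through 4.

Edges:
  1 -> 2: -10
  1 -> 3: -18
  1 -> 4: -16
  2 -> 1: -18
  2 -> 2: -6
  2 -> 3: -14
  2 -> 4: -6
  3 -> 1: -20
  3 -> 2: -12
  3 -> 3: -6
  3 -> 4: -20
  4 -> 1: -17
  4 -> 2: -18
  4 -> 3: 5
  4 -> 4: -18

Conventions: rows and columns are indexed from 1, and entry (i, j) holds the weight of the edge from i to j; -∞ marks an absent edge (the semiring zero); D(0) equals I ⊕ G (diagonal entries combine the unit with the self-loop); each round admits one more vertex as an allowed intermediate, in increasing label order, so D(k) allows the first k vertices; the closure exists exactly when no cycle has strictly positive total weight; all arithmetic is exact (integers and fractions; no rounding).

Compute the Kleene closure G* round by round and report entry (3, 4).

D(0):
  [0, -10, -18, -16]
  [-18, 0, -14, -6]
  [-20, -12, 0, -20]
  [-17, -18, 5, 0]
D(1):
  [0, -10, -18, -16]
  [-18, 0, -14, -6]
  [-20, -12, 0, -20]
  [-17, -18, 5, 0]
D(2):
  [0, -10, -18, -16]
  [-18, 0, -14, -6]
  [-20, -12, 0, -18]
  [-17, -18, 5, 0]
D(3):
  [0, -10, -18, -16]
  [-18, 0, -14, -6]
  [-20, -12, 0, -18]
  [-15, -7, 5, 0]
D(4):
  [0, -10, -11, -16]
  [-18, 0, -1, -6]
  [-20, -12, 0, -18]
  [-15, -7, 5, 0]
Answer: G*[3][4] = -18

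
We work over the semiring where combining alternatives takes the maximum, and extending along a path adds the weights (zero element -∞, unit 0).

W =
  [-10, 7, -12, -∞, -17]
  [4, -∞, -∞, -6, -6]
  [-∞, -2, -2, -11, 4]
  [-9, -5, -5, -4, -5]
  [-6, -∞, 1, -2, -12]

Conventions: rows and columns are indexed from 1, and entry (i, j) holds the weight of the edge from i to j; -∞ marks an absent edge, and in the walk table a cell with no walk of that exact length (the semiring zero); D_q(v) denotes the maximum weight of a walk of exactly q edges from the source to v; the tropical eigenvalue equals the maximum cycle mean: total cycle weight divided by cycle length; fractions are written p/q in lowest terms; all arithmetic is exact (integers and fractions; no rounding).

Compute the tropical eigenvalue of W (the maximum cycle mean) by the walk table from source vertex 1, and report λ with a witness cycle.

q=0: [0, -∞, -∞, -∞, -∞]
q=1: [-10, 7, -12, -∞, -17]
q=2: [11, -3, -14, 1, 1]
q=3: [1, 18, 2, -1, -4]
q=4: [22, 8, 0, 12, 12]
q=5: [12, 29, 13, 10, 7]
Optimal cycle mean attained by: cycle 1->2->1, total 7 + 4, length 2.
Answer: λ = 11/2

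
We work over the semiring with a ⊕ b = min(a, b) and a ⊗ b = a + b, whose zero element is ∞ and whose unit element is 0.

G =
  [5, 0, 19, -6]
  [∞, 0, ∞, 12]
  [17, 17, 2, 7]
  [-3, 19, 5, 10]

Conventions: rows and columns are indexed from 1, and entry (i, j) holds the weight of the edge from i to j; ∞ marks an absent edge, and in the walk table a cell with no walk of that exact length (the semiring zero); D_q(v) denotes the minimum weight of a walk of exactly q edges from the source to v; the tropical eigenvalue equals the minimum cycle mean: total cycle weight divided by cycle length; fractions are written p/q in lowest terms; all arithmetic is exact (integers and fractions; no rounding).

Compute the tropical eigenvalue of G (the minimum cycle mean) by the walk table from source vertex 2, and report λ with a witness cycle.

q=0: [∞, 0, ∞, ∞]
q=1: [∞, 0, ∞, 12]
q=2: [9, 0, 17, 12]
q=3: [9, 0, 17, 3]
q=4: [0, 0, 8, 3]
Optimal cycle mean attained by: cycle 1->4->1, total (-6) + (-3), length 2.
Answer: λ = -9/2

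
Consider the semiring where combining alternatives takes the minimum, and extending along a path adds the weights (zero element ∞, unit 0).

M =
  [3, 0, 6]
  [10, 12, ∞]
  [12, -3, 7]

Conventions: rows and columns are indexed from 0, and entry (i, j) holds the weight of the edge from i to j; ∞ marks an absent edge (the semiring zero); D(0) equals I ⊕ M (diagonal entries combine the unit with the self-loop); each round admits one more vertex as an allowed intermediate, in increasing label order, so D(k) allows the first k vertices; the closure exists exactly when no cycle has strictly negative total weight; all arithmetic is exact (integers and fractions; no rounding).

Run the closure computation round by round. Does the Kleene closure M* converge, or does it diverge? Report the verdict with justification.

D(0):
  [0, 0, 6]
  [10, 0, ∞]
  [12, -3, 0]
D(1):
  [0, 0, 6]
  [10, 0, 16]
  [12, -3, 0]
D(2):
  [0, 0, 6]
  [10, 0, 16]
  [7, -3, 0]
D(3):
  [0, 0, 6]
  [10, 0, 16]
  [7, -3, 0]
Key observation: every diagonal entry stays at the unit through all rounds, so no improving cycle exists.
Answer: CONVERGES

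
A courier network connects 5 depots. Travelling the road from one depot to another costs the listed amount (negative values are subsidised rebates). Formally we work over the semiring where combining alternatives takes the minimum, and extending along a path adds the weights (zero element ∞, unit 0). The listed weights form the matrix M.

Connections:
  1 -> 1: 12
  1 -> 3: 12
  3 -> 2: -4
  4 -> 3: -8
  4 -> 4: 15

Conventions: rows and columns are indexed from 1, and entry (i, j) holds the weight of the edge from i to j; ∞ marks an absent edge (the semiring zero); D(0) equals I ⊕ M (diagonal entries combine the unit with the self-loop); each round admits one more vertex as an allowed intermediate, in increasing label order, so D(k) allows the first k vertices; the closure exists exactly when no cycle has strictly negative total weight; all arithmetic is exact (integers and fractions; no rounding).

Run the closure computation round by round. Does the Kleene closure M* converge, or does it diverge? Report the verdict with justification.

D(0):
  [0, ∞, 12, ∞, ∞]
  [∞, 0, ∞, ∞, ∞]
  [∞, -4, 0, ∞, ∞]
  [∞, ∞, -8, 0, ∞]
  [∞, ∞, ∞, ∞, 0]
D(1):
  [0, ∞, 12, ∞, ∞]
  [∞, 0, ∞, ∞, ∞]
  [∞, -4, 0, ∞, ∞]
  [∞, ∞, -8, 0, ∞]
  [∞, ∞, ∞, ∞, 0]
D(2):
  [0, ∞, 12, ∞, ∞]
  [∞, 0, ∞, ∞, ∞]
  [∞, -4, 0, ∞, ∞]
  [∞, ∞, -8, 0, ∞]
  [∞, ∞, ∞, ∞, 0]
D(3):
  [0, 8, 12, ∞, ∞]
  [∞, 0, ∞, ∞, ∞]
  [∞, -4, 0, ∞, ∞]
  [∞, -12, -8, 0, ∞]
  [∞, ∞, ∞, ∞, 0]
D(4):
  [0, 8, 12, ∞, ∞]
  [∞, 0, ∞, ∞, ∞]
  [∞, -4, 0, ∞, ∞]
  [∞, -12, -8, 0, ∞]
  [∞, ∞, ∞, ∞, 0]
D(5):
  [0, 8, 12, ∞, ∞]
  [∞, 0, ∞, ∞, ∞]
  [∞, -4, 0, ∞, ∞]
  [∞, -12, -8, 0, ∞]
  [∞, ∞, ∞, ∞, 0]
Key observation: every diagonal entry stays at the unit through all rounds, so no improving cycle exists.
Answer: CONVERGES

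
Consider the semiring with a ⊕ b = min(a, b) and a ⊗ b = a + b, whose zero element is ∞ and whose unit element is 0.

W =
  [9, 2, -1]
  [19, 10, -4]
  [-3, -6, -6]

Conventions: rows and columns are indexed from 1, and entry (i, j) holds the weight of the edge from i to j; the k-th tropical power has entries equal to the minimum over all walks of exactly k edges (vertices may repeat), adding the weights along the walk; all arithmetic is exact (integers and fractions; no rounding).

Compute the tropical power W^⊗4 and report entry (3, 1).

W^⊗2:
  [-4, -7, -7]
  [-7, -10, -10]
  [-9, -12, -12]
W^⊗3:
  [-10, -13, -13]
  [-13, -16, -16]
  [-15, -18, -18]
W^⊗4:
  [-16, -19, -19]
  [-19, -22, -22]
  [-21, -24, -24]
Key observation: the optimum is the walk 3->3->3->3->1, with weight (-6) + (-6) + (-6) + (-3) = -21.
Optimal value attained by: walk 3->3->3->3->1.
Answer: (W^⊗4)[3][1] = -21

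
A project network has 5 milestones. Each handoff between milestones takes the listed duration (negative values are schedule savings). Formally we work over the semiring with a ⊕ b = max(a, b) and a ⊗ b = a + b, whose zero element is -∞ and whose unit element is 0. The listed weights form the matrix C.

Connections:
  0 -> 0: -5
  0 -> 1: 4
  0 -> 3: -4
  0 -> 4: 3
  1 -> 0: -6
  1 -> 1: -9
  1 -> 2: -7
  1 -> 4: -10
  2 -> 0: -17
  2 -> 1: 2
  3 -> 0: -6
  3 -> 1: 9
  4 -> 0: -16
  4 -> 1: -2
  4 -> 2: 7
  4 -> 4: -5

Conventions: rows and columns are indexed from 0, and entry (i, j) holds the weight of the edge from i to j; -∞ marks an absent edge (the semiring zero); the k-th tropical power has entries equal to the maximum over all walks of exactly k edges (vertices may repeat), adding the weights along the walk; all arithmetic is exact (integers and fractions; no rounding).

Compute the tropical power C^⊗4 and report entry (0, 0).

C^⊗2:
  [-2, 5, 10, -9, -2]
  [-11, -2, -3, -10, -3]
  [-4, -7, -5, -21, -8]
  [3, 0, 2, -10, -1]
  [-8, 9, 2, -20, -10]
C^⊗3:
  [-1, 12, 5, -6, 1]
  [-8, -1, 4, -15, -8]
  [-9, 0, -1, -8, -1]
  [-2, 7, 6, -1, 6]
  [3, 4, 2, -12, -1]
C^⊗4:
  [6, 7, 8, -5, 2]
  [-7, 6, -1, -12, -5]
  [-6, 1, 6, -13, -6]
  [1, 8, 13, -6, 1]
  [-2, 7, 6, -1, 6]
Key observation: the optimum is the walk 0->4->2->1->0, with weight 3 + 7 + 2 + (-6) = 6.
Optimal value attained by: walk 0->4->2->1->0.
Answer: (C^⊗4)[0][0] = 6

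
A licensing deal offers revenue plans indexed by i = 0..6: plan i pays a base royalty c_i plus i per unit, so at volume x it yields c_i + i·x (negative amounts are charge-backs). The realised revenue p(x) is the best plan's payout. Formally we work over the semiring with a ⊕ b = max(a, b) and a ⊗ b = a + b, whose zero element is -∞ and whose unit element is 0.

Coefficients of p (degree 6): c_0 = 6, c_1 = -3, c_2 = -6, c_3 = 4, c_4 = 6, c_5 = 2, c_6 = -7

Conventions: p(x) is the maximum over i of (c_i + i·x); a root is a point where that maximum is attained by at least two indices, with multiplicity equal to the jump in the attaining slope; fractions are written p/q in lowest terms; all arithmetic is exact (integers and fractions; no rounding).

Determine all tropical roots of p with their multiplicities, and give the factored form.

hull edge (i=0, c=6) to (i=4, c=6): slope 0, span 4
hull edge (i=4, c=6) to (i=5, c=2): slope -4, span 1
hull edge (i=5, c=2) to (i=6, c=-7): slope -9, span 1
Factored form: p(x) = -7 ⊗ (x ⊕ 0) ⊗ (x ⊕ 0) ⊗ (x ⊕ 0) ⊗ (x ⊕ 0) ⊗ (x ⊕ 4) ⊗ (x ⊕ 9)
Answer: roots = 0 (mult 4), 4 (mult 1), 9 (mult 1)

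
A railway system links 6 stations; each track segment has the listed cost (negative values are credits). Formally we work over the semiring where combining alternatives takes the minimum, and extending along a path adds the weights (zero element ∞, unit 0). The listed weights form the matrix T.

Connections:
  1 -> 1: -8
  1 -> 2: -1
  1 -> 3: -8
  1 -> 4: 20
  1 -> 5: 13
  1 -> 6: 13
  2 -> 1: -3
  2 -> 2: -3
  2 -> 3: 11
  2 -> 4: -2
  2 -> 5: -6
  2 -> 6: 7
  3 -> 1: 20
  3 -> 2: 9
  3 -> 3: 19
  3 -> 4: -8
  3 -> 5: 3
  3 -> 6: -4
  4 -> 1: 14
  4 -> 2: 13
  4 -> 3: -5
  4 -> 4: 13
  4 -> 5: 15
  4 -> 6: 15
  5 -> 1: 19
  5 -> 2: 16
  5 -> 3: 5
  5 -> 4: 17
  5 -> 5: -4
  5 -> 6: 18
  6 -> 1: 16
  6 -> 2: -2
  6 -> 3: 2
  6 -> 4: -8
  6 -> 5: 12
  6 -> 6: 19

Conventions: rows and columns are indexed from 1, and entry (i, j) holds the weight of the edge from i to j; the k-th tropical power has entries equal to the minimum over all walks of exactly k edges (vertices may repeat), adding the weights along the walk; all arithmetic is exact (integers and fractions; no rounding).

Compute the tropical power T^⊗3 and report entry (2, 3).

T^⊗2:
  [-16, -9, -16, -16, -7, -12]
  [-11, -6, -11, -5, -10, 4]
  [6, -6, -13, -12, -1, 7]
  [6, 4, 6, -13, -2, -9]
  [11, 12, 1, -3, -8, 1]
  [-5, -5, -13, -6, -8, -2]
T^⊗3:
  [-24, -17, -24, -24, -15, -20]
  [-19, -12, -19, -19, -14, -15]
  [-9, -9, -17, -21, -12, -17]
  [-2, -11, -18, -17, -6, 2]
  [3, -1, -8, -7, -12, -3]
  [-13, -8, -13, -21, -12, -17]
Key observation: the optimum is the walk 2->1->1->3, with weight (-3) + (-8) + (-8) = -19.
Optimal value attained by: walk 2->1->1->3.
Answer: (T^⊗3)[2][3] = -19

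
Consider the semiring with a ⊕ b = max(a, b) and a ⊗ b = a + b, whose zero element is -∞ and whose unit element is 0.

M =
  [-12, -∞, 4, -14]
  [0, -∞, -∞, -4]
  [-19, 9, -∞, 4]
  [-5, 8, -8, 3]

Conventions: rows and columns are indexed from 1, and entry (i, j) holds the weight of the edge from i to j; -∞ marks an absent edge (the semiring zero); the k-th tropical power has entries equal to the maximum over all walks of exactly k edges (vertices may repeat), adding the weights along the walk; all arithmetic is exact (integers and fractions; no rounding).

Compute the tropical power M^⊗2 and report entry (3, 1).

M^⊗2:
  [-15, 13, -8, 8]
  [-9, 4, 4, -1]
  [9, 12, -4, 7]
  [8, 11, -1, 6]
Key observation: the optimum is the walk 3->2->1, with weight 9 + 0 = 9.
Optimal value attained by: walk 3->2->1.
Answer: (M^⊗2)[3][1] = 9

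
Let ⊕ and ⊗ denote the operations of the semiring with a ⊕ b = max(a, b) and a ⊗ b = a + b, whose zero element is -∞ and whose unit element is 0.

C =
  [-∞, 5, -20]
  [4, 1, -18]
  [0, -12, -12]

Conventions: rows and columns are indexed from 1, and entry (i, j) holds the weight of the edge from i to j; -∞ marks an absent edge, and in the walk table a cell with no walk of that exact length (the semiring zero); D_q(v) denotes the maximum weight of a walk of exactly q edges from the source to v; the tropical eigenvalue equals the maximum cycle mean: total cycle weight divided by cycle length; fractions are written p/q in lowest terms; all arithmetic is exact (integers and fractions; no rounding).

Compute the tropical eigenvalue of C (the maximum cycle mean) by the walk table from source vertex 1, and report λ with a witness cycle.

q=0: [0, -∞, -∞]
q=1: [-∞, 5, -20]
q=2: [9, 6, -13]
q=3: [10, 14, -11]
Optimal cycle mean attained by: cycle 1->2->1, total 5 + 4, length 2.
Answer: λ = 9/2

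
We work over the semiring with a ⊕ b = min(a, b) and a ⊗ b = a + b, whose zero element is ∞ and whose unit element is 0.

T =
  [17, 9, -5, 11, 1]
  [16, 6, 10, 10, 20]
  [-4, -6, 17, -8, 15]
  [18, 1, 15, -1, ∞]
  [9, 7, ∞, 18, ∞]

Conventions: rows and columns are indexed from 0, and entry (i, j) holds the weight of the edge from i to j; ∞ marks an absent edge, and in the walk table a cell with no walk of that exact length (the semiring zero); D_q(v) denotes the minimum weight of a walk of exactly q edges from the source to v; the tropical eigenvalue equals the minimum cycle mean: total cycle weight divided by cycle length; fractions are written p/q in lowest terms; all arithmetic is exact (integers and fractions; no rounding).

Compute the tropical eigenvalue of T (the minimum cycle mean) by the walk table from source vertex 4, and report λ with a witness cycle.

q=0: [∞, ∞, ∞, ∞, 0]
q=1: [9, 7, ∞, 18, ∞]
q=2: [23, 13, 4, 17, 10]
q=3: [0, -2, 18, -4, 19]
q=4: [14, -3, -5, -5, 1]
q=5: [-9, -11, 7, -13, 10]
Optimal cycle mean attained by: cycle 0->2->0, total (-5) + (-4), length 2.
Answer: λ = -9/2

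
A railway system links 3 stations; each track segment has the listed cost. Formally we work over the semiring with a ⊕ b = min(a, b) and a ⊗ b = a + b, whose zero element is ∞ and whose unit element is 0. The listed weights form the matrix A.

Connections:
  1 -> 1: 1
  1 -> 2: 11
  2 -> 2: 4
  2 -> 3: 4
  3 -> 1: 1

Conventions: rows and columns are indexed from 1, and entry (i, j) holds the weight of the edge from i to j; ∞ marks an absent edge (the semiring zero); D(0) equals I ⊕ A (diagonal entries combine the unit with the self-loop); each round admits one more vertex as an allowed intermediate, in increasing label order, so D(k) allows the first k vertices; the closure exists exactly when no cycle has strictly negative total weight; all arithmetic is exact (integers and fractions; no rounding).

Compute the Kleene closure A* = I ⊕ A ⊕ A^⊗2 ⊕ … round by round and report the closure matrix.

D(0):
  [0, 11, ∞]
  [∞, 0, 4]
  [1, ∞, 0]
D(1):
  [0, 11, ∞]
  [∞, 0, 4]
  [1, 12, 0]
D(2):
  [0, 11, 15]
  [∞, 0, 4]
  [1, 12, 0]
D(3):
  [0, 11, 15]
  [5, 0, 4]
  [1, 12, 0]
Answer: A* = [[0, 11, 15], [5, 0, 4], [1, 12, 0]]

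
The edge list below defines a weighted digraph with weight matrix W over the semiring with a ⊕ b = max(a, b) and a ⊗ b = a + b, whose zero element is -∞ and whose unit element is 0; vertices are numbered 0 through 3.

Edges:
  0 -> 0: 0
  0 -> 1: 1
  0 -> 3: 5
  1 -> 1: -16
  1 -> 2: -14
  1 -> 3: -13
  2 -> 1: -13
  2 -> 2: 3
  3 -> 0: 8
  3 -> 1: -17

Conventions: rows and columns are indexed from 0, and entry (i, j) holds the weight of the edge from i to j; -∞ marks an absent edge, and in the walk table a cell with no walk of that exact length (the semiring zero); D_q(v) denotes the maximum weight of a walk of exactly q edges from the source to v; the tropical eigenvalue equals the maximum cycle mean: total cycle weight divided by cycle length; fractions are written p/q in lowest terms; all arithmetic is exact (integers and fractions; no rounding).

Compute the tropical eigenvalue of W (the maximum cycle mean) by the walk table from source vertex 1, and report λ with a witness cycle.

q=0: [-∞, 0, -∞, -∞]
q=1: [-∞, -16, -14, -13]
q=2: [-5, -27, -11, -29]
q=3: [-5, -4, -8, 0]
q=4: [8, -4, -5, 0]
Optimal cycle mean attained by: cycle 0->3->0, total 5 + 8, length 2.
Answer: λ = 13/2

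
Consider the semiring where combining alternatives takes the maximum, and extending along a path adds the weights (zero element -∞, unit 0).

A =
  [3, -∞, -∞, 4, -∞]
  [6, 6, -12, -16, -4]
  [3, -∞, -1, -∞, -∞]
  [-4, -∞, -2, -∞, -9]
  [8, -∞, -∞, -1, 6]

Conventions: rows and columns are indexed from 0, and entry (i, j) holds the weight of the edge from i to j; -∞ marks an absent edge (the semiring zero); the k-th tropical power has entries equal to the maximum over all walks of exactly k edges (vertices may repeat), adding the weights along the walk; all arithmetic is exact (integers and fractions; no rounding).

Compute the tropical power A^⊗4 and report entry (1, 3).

A^⊗2:
  [6, -∞, 2, 7, -5]
  [12, 12, -6, 10, 2]
  [6, -∞, -2, 7, -∞]
  [1, -∞, -3, 0, -3]
  [14, -∞, -3, 12, 12]
A^⊗3:
  [9, -∞, 5, 10, 1]
  [18, 18, 8, 16, 8]
  [9, -∞, 5, 10, -2]
  [5, -∞, -2, 5, 3]
  [20, -∞, 10, 18, 18]
A^⊗4:
  [12, -∞, 8, 13, 7]
  [24, 24, 14, 22, 14]
  [12, -∞, 8, 13, 4]
  [11, -∞, 3, 9, 9]
  [26, -∞, 16, 24, 24]
Key observation: the optimum is the walk 1->1->1->0->3, with weight 6 + 6 + 6 + 4 = 22.
Optimal value attained by: walk 1->1->1->0->3.
Answer: (A^⊗4)[1][3] = 22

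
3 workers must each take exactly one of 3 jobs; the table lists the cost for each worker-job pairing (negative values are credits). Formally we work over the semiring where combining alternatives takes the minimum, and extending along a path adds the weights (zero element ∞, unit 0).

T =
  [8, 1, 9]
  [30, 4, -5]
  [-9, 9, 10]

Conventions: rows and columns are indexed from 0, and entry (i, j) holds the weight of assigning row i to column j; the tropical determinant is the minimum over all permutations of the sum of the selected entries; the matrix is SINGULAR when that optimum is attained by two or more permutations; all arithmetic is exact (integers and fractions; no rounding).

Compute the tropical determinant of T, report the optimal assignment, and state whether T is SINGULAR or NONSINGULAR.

σ = (0, 1, 2): 8 + 4 + 10 = 22
σ = (0, 2, 1): 8 + (-5) + 9 = 12
σ = (1, 0, 2): 1 + 30 + 10 = 41
σ = (1, 2, 0): 1 + (-5) + (-9) = -13
σ = (2, 0, 1): 9 + 30 + 9 = 48
σ = (2, 1, 0): 9 + 4 + (-9) = 4
Optimal value attained by: σ = (1, 2, 0).
Answer: det⊕(T) = -13; verdict: NONSINGULAR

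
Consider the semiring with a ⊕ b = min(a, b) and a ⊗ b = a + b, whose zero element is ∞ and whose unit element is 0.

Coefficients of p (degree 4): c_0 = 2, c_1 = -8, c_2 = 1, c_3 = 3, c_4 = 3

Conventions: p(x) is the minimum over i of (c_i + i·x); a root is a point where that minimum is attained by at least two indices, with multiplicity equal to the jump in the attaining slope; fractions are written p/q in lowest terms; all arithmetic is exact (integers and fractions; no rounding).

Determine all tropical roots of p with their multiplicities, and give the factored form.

hull edge (i=0, c=2) to (i=1, c=-8): slope -10, span 1
hull edge (i=1, c=-8) to (i=4, c=3): slope 11/3, span 3
Factored form: p(x) = 3 ⊗ (x ⊕ (-11/3)) ⊗ (x ⊕ (-11/3)) ⊗ (x ⊕ (-11/3)) ⊗ (x ⊕ 10)
Answer: roots = -11/3 (mult 3), 10 (mult 1)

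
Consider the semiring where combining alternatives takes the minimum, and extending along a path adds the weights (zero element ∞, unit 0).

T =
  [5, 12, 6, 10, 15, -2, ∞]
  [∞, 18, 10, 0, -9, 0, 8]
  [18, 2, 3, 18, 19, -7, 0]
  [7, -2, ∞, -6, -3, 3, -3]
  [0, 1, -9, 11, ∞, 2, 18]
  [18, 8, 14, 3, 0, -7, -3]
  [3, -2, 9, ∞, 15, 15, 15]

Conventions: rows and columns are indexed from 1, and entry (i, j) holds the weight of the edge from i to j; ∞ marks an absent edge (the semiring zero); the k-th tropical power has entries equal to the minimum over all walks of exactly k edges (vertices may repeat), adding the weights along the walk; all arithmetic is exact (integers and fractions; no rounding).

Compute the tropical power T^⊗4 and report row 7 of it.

T^⊗2:
  [10, 6, 6, 1, -2, -9, -5]
  [-9, -8, -18, -6, -3, -7, -3]
  [3, -2, 6, -4, -7, -14, -10]
  [-3, -8, -12, -12, -11, -4, -9]
  [5, -7, -6, 1, -8, -16, -9]
  [0, -5, -9, -4, -7, -14, -10]
  [8, 11, 6, -2, -11, -2, 6]
T^⊗3:
  [-2, -7, -11, -6, -9, -16, -12]
  [-4, -16, -15, -12, -17, -25, -18]
  [-7, -12, -16, -11, -14, -21, -17]
  [-11, -14, -20, -18, -17, -19, -15]
  [-8, -11, -17, -13, -16, -23, -19]
  [-7, -12, -16, -11, -14, -21, -17]
  [-11, -10, -20, -8, -5, -9, -5]
T^⊗4:
  [-9, -14, -18, -13, -16, -23, -19]
  [-17, -20, -26, -22, -25, -32, -28]
  [-14, -19, -23, -18, -21, -28, -24]
  [-17, -20, -26, -24, -23, -27, -22]
  [-16, -21, -25, -20, -23, -30, -26]
  [-14, -19, -23, -18, -21, -28, -24]
  [-6, -18, -17, -14, -19, -27, -20]
Answer: row 7 of T^⊗4 = [-6, -18, -17, -14, -19, -27, -20]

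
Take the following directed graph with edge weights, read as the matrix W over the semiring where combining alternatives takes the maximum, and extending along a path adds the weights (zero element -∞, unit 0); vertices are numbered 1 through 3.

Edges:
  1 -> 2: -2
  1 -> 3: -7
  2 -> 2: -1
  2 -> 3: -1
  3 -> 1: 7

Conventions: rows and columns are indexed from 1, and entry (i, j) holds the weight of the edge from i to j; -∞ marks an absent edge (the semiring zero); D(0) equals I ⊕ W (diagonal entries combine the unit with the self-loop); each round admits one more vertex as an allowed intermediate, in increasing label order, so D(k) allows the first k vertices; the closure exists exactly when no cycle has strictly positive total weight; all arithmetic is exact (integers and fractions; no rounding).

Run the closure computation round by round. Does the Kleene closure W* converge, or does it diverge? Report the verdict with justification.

D(0):
  [0, -2, -7]
  [-∞, 0, -1]
  [7, -∞, 0]
D(1):
  [0, -2, -7]
  [-∞, 0, -1]
  [7, 5, 0]
Detection: at round 2, diagonal entry (3, 3) turns strictly positive.
Key observation: the cycle 3->1->2->3 has total weight 7 + (-2) + (-1), which is strictly positive.
Answer: DIVERGES — positive cycle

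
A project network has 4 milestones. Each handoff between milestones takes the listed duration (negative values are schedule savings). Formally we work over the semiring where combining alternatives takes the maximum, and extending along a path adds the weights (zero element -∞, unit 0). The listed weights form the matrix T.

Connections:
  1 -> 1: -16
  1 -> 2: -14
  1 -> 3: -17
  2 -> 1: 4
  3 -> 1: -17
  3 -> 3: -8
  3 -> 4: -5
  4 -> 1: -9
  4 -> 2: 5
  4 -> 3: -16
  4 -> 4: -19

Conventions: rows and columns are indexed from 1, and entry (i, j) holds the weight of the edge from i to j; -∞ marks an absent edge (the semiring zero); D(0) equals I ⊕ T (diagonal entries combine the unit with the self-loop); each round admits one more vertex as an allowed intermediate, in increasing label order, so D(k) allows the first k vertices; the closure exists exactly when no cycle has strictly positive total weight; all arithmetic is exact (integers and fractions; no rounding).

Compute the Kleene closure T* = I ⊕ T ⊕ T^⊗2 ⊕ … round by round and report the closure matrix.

D(0):
  [0, -14, -17, -∞]
  [4, 0, -∞, -∞]
  [-17, -∞, 0, -5]
  [-9, 5, -16, 0]
D(1):
  [0, -14, -17, -∞]
  [4, 0, -13, -∞]
  [-17, -31, 0, -5]
  [-9, 5, -16, 0]
D(2):
  [0, -14, -17, -∞]
  [4, 0, -13, -∞]
  [-17, -31, 0, -5]
  [9, 5, -8, 0]
D(3):
  [0, -14, -17, -22]
  [4, 0, -13, -18]
  [-17, -31, 0, -5]
  [9, 5, -8, 0]
D(4):
  [0, -14, -17, -22]
  [4, 0, -13, -18]
  [4, 0, 0, -5]
  [9, 5, -8, 0]
Answer: T* = [[0, -14, -17, -22], [4, 0, -13, -18], [4, 0, 0, -5], [9, 5, -8, 0]]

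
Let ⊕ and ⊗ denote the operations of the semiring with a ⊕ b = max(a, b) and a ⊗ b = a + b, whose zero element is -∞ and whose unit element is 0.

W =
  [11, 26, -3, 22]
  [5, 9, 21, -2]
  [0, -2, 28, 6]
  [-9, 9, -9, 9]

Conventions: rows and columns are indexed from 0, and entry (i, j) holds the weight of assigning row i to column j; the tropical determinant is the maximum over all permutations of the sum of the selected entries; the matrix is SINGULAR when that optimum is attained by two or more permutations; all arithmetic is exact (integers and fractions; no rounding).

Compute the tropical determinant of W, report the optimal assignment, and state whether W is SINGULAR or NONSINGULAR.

σ = (0, 1, 2, 3): 11 + 9 + 28 + 9 = 57
σ = (0, 1, 3, 2): 11 + 9 + 6 + (-9) = 17
σ = (0, 2, 1, 3): 11 + 21 + (-2) + 9 = 39
σ = (0, 2, 3, 1): 11 + 21 + 6 + 9 = 47
σ = (0, 3, 1, 2): 11 + (-2) + (-2) + (-9) = -2
σ = (0, 3, 2, 1): 11 + (-2) + 28 + 9 = 46
σ = (1, 0, 2, 3): 26 + 5 + 28 + 9 = 68
σ = (1, 0, 3, 2): 26 + 5 + 6 + (-9) = 28
σ = (1, 2, 0, 3): 26 + 21 + 0 + 9 = 56
σ = (1, 2, 3, 0): 26 + 21 + 6 + (-9) = 44
σ = (1, 3, 0, 2): 26 + (-2) + 0 + (-9) = 15
σ = (1, 3, 2, 0): 26 + (-2) + 28 + (-9) = 43
σ = (2, 0, 1, 3): (-3) + 5 + (-2) + 9 = 9
σ = (2, 0, 3, 1): (-3) + 5 + 6 + 9 = 17
σ = (2, 1, 0, 3): (-3) + 9 + 0 + 9 = 15
σ = (2, 1, 3, 0): (-3) + 9 + 6 + (-9) = 3
σ = (2, 3, 0, 1): (-3) + (-2) + 0 + 9 = 4
σ = (2, 3, 1, 0): (-3) + (-2) + (-2) + (-9) = -16
σ = (3, 0, 1, 2): 22 + 5 + (-2) + (-9) = 16
σ = (3, 0, 2, 1): 22 + 5 + 28 + 9 = 64
σ = (3, 1, 0, 2): 22 + 9 + 0 + (-9) = 22
σ = (3, 1, 2, 0): 22 + 9 + 28 + (-9) = 50
σ = (3, 2, 0, 1): 22 + 21 + 0 + 9 = 52
σ = (3, 2, 1, 0): 22 + 21 + (-2) + (-9) = 32
Optimal value attained by: σ = (1, 0, 2, 3).
Answer: det⊕(W) = 68; verdict: NONSINGULAR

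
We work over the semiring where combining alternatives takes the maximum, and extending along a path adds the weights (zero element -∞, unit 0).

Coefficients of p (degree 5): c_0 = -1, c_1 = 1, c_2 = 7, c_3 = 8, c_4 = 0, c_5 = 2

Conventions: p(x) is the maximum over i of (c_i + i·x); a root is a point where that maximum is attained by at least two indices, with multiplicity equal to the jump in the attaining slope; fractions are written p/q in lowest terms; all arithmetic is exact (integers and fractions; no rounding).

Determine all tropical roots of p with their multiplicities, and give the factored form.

hull edge (i=0, c=-1) to (i=2, c=7): slope 4, span 2
hull edge (i=2, c=7) to (i=3, c=8): slope 1, span 1
hull edge (i=3, c=8) to (i=5, c=2): slope -3, span 2
Factored form: p(x) = 2 ⊗ (x ⊕ (-4)) ⊗ (x ⊕ (-4)) ⊗ (x ⊕ (-1)) ⊗ (x ⊕ 3) ⊗ (x ⊕ 3)
Answer: roots = -4 (mult 2), -1 (mult 1), 3 (mult 2)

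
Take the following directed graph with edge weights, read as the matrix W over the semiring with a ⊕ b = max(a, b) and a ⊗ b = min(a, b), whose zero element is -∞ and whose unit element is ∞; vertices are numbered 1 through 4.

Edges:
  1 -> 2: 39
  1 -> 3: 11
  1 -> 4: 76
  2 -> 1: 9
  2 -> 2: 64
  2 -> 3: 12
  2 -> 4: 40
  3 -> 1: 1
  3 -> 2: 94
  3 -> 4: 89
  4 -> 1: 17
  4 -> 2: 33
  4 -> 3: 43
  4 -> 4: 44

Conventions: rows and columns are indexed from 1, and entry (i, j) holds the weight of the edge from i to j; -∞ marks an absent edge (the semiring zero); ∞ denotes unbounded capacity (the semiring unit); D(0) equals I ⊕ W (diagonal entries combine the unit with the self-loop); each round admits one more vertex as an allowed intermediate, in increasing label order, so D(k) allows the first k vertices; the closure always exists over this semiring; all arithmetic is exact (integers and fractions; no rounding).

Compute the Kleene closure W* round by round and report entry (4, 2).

D(0):
  [∞, 39, 11, 76]
  [9, ∞, 12, 40]
  [1, 94, ∞, 89]
  [17, 33, 43, ∞]
D(1):
  [∞, 39, 11, 76]
  [9, ∞, 12, 40]
  [1, 94, ∞, 89]
  [17, 33, 43, ∞]
D(2):
  [∞, 39, 12, 76]
  [9, ∞, 12, 40]
  [9, 94, ∞, 89]
  [17, 33, 43, ∞]
D(3):
  [∞, 39, 12, 76]
  [9, ∞, 12, 40]
  [9, 94, ∞, 89]
  [17, 43, 43, ∞]
D(4):
  [∞, 43, 43, 76]
  [17, ∞, 40, 40]
  [17, 94, ∞, 89]
  [17, 43, 43, ∞]
Answer: W*[4][2] = 43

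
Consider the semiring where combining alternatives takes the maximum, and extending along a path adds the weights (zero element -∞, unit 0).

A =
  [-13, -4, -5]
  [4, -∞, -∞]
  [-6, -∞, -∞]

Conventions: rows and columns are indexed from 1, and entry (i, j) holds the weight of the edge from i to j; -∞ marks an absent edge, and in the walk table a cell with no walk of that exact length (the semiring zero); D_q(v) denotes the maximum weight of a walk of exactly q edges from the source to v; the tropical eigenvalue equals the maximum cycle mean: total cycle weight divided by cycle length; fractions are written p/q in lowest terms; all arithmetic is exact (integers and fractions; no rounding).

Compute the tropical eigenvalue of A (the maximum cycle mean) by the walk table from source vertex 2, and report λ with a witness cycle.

q=0: [-∞, 0, -∞]
q=1: [4, -∞, -∞]
q=2: [-9, 0, -1]
q=3: [4, -13, -14]
Optimal cycle mean attained by: cycle 1->2->1, total (-4) + 4, length 2.
Answer: λ = 0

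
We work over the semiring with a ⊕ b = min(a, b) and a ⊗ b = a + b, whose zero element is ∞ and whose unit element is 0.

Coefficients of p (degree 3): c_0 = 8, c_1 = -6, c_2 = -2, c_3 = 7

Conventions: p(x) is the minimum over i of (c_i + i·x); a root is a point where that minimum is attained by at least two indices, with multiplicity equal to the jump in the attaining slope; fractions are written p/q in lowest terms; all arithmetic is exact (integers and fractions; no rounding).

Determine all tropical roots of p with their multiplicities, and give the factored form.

hull edge (i=0, c=8) to (i=1, c=-6): slope -14, span 1
hull edge (i=1, c=-6) to (i=2, c=-2): slope 4, span 1
hull edge (i=2, c=-2) to (i=3, c=7): slope 9, span 1
Factored form: p(x) = 7 ⊗ (x ⊕ (-9)) ⊗ (x ⊕ (-4)) ⊗ (x ⊕ 14)
Answer: roots = -9 (mult 1), -4 (mult 1), 14 (mult 1)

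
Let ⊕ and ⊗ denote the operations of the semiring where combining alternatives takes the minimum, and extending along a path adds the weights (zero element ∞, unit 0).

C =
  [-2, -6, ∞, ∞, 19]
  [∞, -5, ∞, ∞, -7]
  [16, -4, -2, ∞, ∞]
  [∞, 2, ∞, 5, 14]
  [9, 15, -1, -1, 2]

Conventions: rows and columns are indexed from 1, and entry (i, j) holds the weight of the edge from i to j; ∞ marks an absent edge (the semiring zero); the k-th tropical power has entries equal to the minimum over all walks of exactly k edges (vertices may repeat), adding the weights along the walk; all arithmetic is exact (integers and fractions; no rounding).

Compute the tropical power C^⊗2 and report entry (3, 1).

C^⊗2:
  [-4, -11, 18, 18, -13]
  [2, -10, -8, -8, -12]
  [14, -9, -4, ∞, -11]
  [23, -3, 13, 10, -5]
  [7, -5, -3, 1, 4]
Key observation: the optimum is the walk 3->1->1, with weight 16 + (-2) = 14.
Optimal value attained by: walk 3->1->1.
Answer: (C^⊗2)[3][1] = 14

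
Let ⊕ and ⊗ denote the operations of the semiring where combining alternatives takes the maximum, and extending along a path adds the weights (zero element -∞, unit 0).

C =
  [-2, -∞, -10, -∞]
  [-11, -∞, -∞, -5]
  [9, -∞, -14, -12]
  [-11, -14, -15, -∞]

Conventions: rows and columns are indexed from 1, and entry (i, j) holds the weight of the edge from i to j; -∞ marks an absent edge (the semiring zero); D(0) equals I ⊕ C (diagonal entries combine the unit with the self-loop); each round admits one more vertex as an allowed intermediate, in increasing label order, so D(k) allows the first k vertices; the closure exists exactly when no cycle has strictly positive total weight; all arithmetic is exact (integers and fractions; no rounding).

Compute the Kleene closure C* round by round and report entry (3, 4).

D(0):
  [0, -∞, -10, -∞]
  [-11, 0, -∞, -5]
  [9, -∞, 0, -12]
  [-11, -14, -15, 0]
D(1):
  [0, -∞, -10, -∞]
  [-11, 0, -21, -5]
  [9, -∞, 0, -12]
  [-11, -14, -15, 0]
D(2):
  [0, -∞, -10, -∞]
  [-11, 0, -21, -5]
  [9, -∞, 0, -12]
  [-11, -14, -15, 0]
D(3):
  [0, -∞, -10, -22]
  [-11, 0, -21, -5]
  [9, -∞, 0, -12]
  [-6, -14, -15, 0]
D(4):
  [0, -36, -10, -22]
  [-11, 0, -20, -5]
  [9, -26, 0, -12]
  [-6, -14, -15, 0]
Answer: C*[3][4] = -12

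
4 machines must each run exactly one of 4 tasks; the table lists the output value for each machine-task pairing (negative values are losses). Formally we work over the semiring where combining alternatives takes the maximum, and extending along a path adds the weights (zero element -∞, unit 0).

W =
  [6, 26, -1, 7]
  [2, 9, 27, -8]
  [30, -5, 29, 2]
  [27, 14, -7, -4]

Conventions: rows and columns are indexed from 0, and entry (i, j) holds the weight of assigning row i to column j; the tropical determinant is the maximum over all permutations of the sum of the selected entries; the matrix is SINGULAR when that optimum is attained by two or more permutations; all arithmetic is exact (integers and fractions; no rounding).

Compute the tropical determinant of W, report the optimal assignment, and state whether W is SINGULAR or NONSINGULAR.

σ = (0, 1, 2, 3): 6 + 9 + 29 + (-4) = 40
σ = (0, 1, 3, 2): 6 + 9 + 2 + (-7) = 10
σ = (0, 2, 1, 3): 6 + 27 + (-5) + (-4) = 24
σ = (0, 2, 3, 1): 6 + 27 + 2 + 14 = 49
σ = (0, 3, 1, 2): 6 + (-8) + (-5) + (-7) = -14
σ = (0, 3, 2, 1): 6 + (-8) + 29 + 14 = 41
σ = (1, 0, 2, 3): 26 + 2 + 29 + (-4) = 53
σ = (1, 0, 3, 2): 26 + 2 + 2 + (-7) = 23
σ = (1, 2, 0, 3): 26 + 27 + 30 + (-4) = 79
σ = (1, 2, 3, 0): 26 + 27 + 2 + 27 = 82
σ = (1, 3, 0, 2): 26 + (-8) + 30 + (-7) = 41
σ = (1, 3, 2, 0): 26 + (-8) + 29 + 27 = 74
σ = (2, 0, 1, 3): (-1) + 2 + (-5) + (-4) = -8
σ = (2, 0, 3, 1): (-1) + 2 + 2 + 14 = 17
σ = (2, 1, 0, 3): (-1) + 9 + 30 + (-4) = 34
σ = (2, 1, 3, 0): (-1) + 9 + 2 + 27 = 37
σ = (2, 3, 0, 1): (-1) + (-8) + 30 + 14 = 35
σ = (2, 3, 1, 0): (-1) + (-8) + (-5) + 27 = 13
σ = (3, 0, 1, 2): 7 + 2 + (-5) + (-7) = -3
σ = (3, 0, 2, 1): 7 + 2 + 29 + 14 = 52
σ = (3, 1, 0, 2): 7 + 9 + 30 + (-7) = 39
σ = (3, 1, 2, 0): 7 + 9 + 29 + 27 = 72
σ = (3, 2, 0, 1): 7 + 27 + 30 + 14 = 78
σ = (3, 2, 1, 0): 7 + 27 + (-5) + 27 = 56
Optimal value attained by: σ = (1, 2, 3, 0).
Answer: det⊕(W) = 82; verdict: NONSINGULAR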